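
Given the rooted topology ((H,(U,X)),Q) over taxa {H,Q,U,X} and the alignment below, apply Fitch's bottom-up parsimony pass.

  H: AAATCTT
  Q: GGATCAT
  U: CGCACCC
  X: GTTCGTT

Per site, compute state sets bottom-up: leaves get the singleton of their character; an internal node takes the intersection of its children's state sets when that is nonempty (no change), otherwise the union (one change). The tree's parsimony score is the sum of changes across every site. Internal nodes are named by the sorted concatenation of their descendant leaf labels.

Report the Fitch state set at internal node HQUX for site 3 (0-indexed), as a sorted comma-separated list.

T

site 0, node UX: U={C} ∪ X={G} → {C,G} (+1)
site 0, node HUX: H={A} ∪ UX={C,G} → {A,C,G} (+1)
site 0, node HQUX: HUX={A,C,G} ∩ Q={G} → {G} (+0)
site 1, node UX: U={G} ∪ X={T} → {G,T} (+1)
site 1, node HUX: H={A} ∪ UX={G,T} → {A,G,T} (+1)
site 1, node HQUX: HUX={A,G,T} ∩ Q={G} → {G} (+0)
site 2, node UX: U={C} ∪ X={T} → {C,T} (+1)
site 2, node HUX: H={A} ∪ UX={C,T} → {A,C,T} (+1)
site 2, node HQUX: HUX={A,C,T} ∩ Q={A} → {A} (+0)
site 3, node UX: U={A} ∪ X={C} → {A,C} (+1)
site 3, node HUX: H={T} ∪ UX={A,C} → {A,C,T} (+1)
site 3, node HQUX: HUX={A,C,T} ∩ Q={T} → {T} (+0)
site 4, node UX: U={C} ∪ X={G} → {C,G} (+1)
site 4, node HUX: H={C} ∩ UX={C,G} → {C} (+0)
site 4, node HQUX: HUX={C} ∩ Q={C} → {C} (+0)
site 5, node UX: U={C} ∪ X={T} → {C,T} (+1)
site 5, node HUX: H={T} ∩ UX={C,T} → {T} (+0)
site 5, node HQUX: HUX={T} ∪ Q={A} → {A,T} (+1)
site 6, node UX: U={C} ∪ X={T} → {C,T} (+1)
site 6, node HUX: H={T} ∩ UX={C,T} → {T} (+0)
site 6, node HQUX: HUX={T} ∩ Q={T} → {T} (+0)
per-site changes: [2, 2, 2, 2, 1, 2, 1]; total = 12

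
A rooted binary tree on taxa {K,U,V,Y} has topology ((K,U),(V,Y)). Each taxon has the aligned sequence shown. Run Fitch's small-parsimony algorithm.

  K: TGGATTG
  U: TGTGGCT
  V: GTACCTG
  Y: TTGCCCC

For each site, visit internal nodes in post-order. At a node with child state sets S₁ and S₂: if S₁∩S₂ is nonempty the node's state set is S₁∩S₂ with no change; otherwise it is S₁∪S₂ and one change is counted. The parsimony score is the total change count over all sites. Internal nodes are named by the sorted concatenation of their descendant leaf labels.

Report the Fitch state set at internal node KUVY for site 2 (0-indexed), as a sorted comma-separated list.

KU@0: {T} ∩ {T} = {T} (intersection, +0)
VY@0: {G} ∪ {T} = {G,T} (union, +1)
KUVY@0: {T} ∩ {G,T} = {T} (intersection, +0)
KU@1: {G} ∩ {G} = {G} (intersection, +0)
VY@1: {T} ∩ {T} = {T} (intersection, +0)
KUVY@1: {G} ∪ {T} = {G,T} (union, +1)
KU@2: {G} ∪ {T} = {G,T} (union, +1)
VY@2: {A} ∪ {G} = {A,G} (union, +1)
KUVY@2: {G,T} ∩ {A,G} = {G} (intersection, +0)
KU@3: {A} ∪ {G} = {A,G} (union, +1)
VY@3: {C} ∩ {C} = {C} (intersection, +0)
KUVY@3: {A,G} ∪ {C} = {A,C,G} (union, +1)
KU@4: {T} ∪ {G} = {G,T} (union, +1)
VY@4: {C} ∩ {C} = {C} (intersection, +0)
KUVY@4: {G,T} ∪ {C} = {C,G,T} (union, +1)
KU@5: {T} ∪ {C} = {C,T} (union, +1)
VY@5: {T} ∪ {C} = {C,T} (union, +1)
KUVY@5: {C,T} ∩ {C,T} = {C,T} (intersection, +0)
KU@6: {G} ∪ {T} = {G,T} (union, +1)
VY@6: {G} ∪ {C} = {C,G} (union, +1)
KUVY@6: {G,T} ∩ {C,G} = {G} (intersection, +0)
per-site changes: [1, 1, 2, 2, 2, 2, 2]; total = 12

G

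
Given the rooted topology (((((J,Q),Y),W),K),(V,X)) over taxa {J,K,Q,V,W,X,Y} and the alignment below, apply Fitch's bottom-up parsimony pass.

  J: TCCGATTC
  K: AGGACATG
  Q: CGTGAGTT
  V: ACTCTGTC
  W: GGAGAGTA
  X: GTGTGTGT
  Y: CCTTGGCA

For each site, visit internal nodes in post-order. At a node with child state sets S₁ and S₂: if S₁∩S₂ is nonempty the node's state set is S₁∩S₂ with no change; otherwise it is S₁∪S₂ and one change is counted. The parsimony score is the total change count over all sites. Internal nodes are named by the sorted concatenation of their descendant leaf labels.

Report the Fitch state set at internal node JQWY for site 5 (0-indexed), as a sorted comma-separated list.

G

[col 0] JQ: children J:{T}, Q:{C} ∪→ {C,T}; cost 1
[col 0] JQY: children JQ:{C,T}, Y:{C} ∩→ {C}; cost 0
[col 0] JQWY: children JQY:{C}, W:{G} ∪→ {C,G}; cost 1
[col 0] JKQWY: children JQWY:{C,G}, K:{A} ∪→ {A,C,G}; cost 1
[col 0] VX: children V:{A}, X:{G} ∪→ {A,G}; cost 1
[col 0] JKQVWXY: children JKQWY:{A,C,G}, VX:{A,G} ∩→ {A,G}; cost 0
[col 1] JQ: children J:{C}, Q:{G} ∪→ {C,G}; cost 1
[col 1] JQY: children JQ:{C,G}, Y:{C} ∩→ {C}; cost 0
[col 1] JQWY: children JQY:{C}, W:{G} ∪→ {C,G}; cost 1
[col 1] JKQWY: children JQWY:{C,G}, K:{G} ∩→ {G}; cost 0
[col 1] VX: children V:{C}, X:{T} ∪→ {C,T}; cost 1
[col 1] JKQVWXY: children JKQWY:{G}, VX:{C,T} ∪→ {C,G,T}; cost 1
[col 2] JQ: children J:{C}, Q:{T} ∪→ {C,T}; cost 1
[col 2] JQY: children JQ:{C,T}, Y:{T} ∩→ {T}; cost 0
[col 2] JQWY: children JQY:{T}, W:{A} ∪→ {A,T}; cost 1
[col 2] JKQWY: children JQWY:{A,T}, K:{G} ∪→ {A,G,T}; cost 1
[col 2] VX: children V:{T}, X:{G} ∪→ {G,T}; cost 1
[col 2] JKQVWXY: children JKQWY:{A,G,T}, VX:{G,T} ∩→ {G,T}; cost 0
[col 3] JQ: children J:{G}, Q:{G} ∩→ {G}; cost 0
[col 3] JQY: children JQ:{G}, Y:{T} ∪→ {G,T}; cost 1
[col 3] JQWY: children JQY:{G,T}, W:{G} ∩→ {G}; cost 0
[col 3] JKQWY: children JQWY:{G}, K:{A} ∪→ {A,G}; cost 1
[col 3] VX: children V:{C}, X:{T} ∪→ {C,T}; cost 1
[col 3] JKQVWXY: children JKQWY:{A,G}, VX:{C,T} ∪→ {A,C,G,T}; cost 1
[col 4] JQ: children J:{A}, Q:{A} ∩→ {A}; cost 0
[col 4] JQY: children JQ:{A}, Y:{G} ∪→ {A,G}; cost 1
[col 4] JQWY: children JQY:{A,G}, W:{A} ∩→ {A}; cost 0
[col 4] JKQWY: children JQWY:{A}, K:{C} ∪→ {A,C}; cost 1
[col 4] VX: children V:{T}, X:{G} ∪→ {G,T}; cost 1
[col 4] JKQVWXY: children JKQWY:{A,C}, VX:{G,T} ∪→ {A,C,G,T}; cost 1
[col 5] JQ: children J:{T}, Q:{G} ∪→ {G,T}; cost 1
[col 5] JQY: children JQ:{G,T}, Y:{G} ∩→ {G}; cost 0
[col 5] JQWY: children JQY:{G}, W:{G} ∩→ {G}; cost 0
[col 5] JKQWY: children JQWY:{G}, K:{A} ∪→ {A,G}; cost 1
[col 5] VX: children V:{G}, X:{T} ∪→ {G,T}; cost 1
[col 5] JKQVWXY: children JKQWY:{A,G}, VX:{G,T} ∩→ {G}; cost 0
[col 6] JQ: children J:{T}, Q:{T} ∩→ {T}; cost 0
[col 6] JQY: children JQ:{T}, Y:{C} ∪→ {C,T}; cost 1
[col 6] JQWY: children JQY:{C,T}, W:{T} ∩→ {T}; cost 0
[col 6] JKQWY: children JQWY:{T}, K:{T} ∩→ {T}; cost 0
[col 6] VX: children V:{T}, X:{G} ∪→ {G,T}; cost 1
[col 6] JKQVWXY: children JKQWY:{T}, VX:{G,T} ∩→ {T}; cost 0
[col 7] JQ: children J:{C}, Q:{T} ∪→ {C,T}; cost 1
[col 7] JQY: children JQ:{C,T}, Y:{A} ∪→ {A,C,T}; cost 1
[col 7] JQWY: children JQY:{A,C,T}, W:{A} ∩→ {A}; cost 0
[col 7] JKQWY: children JQWY:{A}, K:{G} ∪→ {A,G}; cost 1
[col 7] VX: children V:{C}, X:{T} ∪→ {C,T}; cost 1
[col 7] JKQVWXY: children JKQWY:{A,G}, VX:{C,T} ∪→ {A,C,G,T}; cost 1
per-site changes: [4, 4, 4, 4, 4, 3, 2, 5]; total = 30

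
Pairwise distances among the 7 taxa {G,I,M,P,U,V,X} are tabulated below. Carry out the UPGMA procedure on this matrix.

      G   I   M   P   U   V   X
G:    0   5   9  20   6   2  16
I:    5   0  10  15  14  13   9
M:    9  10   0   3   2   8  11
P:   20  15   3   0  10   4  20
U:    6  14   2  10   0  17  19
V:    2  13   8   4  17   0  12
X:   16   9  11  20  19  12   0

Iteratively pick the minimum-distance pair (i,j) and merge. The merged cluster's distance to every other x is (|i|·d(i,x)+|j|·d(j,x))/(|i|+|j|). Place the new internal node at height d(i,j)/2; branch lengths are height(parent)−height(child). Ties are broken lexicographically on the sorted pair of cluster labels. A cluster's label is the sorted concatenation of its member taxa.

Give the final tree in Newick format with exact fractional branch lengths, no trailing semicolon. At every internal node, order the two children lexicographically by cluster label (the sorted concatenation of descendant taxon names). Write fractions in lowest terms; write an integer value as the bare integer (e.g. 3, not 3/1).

iteration 1: select G,V (d=2); attach at lengths (1, 1); label the merged cluster GV
  updated: d(GV,I)=9, d(GV,M)=17/2, d(GV,P)=12, d(GV,U)=23/2, d(GV,X)=14
iteration 2: select M,U (d=2); attach at lengths (1, 1); label the merged cluster MU
  updated: d(GV,MU)=10, d(I,MU)=12, d(MU,P)=13/2, d(MU,X)=15
iteration 3: select MU,P (d=13/2); attach at lengths (9/4, 13/4); label the merged cluster MPU
  updated: d(GV,MPU)=32/3, d(I,MPU)=13, d(MPU,X)=50/3
iteration 4: select GV,I (d=9); attach at lengths (7/2, 9/2); label the merged cluster GIV
  updated: d(GIV,MPU)=103/9, d(GIV,X)=37/3
iteration 5: select GIV,MPU (d=103/9); attach at lengths (11/9, 89/36); label the merged cluster GIMPUV
  updated: d(GIMPUV,X)=29/2
iteration 6: select GIMPUV,X (d=29/2); attach at lengths (55/36, 29/4); label the merged cluster GIMPUVX
final tree: ((((G:1,V:1):7/2,I:9/2):11/9,((M:1,U:1):9/4,P:13/4):89/36):55/36,X:29/4)
total length: 1079/36

((((G:1,V:1):7/2,I:9/2):11/9,((M:1,U:1):9/4,P:13/4):89/36):55/36,X:29/4)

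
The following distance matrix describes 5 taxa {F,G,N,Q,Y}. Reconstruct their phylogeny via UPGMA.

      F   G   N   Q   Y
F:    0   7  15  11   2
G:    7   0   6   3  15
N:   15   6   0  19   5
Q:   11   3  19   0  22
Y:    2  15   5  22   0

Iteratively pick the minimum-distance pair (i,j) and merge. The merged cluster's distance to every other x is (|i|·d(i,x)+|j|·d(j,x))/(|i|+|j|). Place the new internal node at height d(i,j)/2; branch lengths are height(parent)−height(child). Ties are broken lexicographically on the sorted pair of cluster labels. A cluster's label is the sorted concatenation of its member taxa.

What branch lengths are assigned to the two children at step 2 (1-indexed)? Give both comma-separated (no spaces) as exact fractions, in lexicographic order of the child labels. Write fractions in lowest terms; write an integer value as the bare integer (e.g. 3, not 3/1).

1. join F+Y (d=2) ⇒ FY; edges |F|=1, |Y|=1
  updated: d(FY,G)=11, d(FY,N)=10, d(FY,Q)=33/2
2. join G+Q (d=3) ⇒ GQ; edges |G|=3/2, |Q|=3/2
  updated: d(FY,GQ)=55/4, d(GQ,N)=25/2
3. join FY+N (d=10) ⇒ FNY; edges |FY|=4, |N|=5
  updated: d(FNY,GQ)=40/3
4. join FNY+GQ (d=40/3) ⇒ FGNQY; edges |FNY|=5/3, |GQ|=31/6
final tree: (((F:1,Y:1):4,N:5):5/3,(G:3/2,Q:3/2):31/6)
total length: 125/6

3/2,3/2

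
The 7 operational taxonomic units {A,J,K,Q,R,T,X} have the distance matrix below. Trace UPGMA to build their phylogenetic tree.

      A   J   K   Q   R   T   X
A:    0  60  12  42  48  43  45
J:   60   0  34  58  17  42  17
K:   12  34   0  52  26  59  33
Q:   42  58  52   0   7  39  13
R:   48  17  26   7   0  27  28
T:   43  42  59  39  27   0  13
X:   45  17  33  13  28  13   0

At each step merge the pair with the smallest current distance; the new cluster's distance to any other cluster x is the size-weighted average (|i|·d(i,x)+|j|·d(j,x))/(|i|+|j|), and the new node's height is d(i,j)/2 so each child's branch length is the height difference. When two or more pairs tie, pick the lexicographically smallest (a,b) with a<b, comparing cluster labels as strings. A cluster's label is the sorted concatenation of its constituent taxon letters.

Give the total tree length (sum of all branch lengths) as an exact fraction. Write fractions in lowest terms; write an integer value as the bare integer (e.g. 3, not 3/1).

step 1: merge (Q,R) at d=7; branch lengths Q→7/2, R→7/2; new cluster QR
  updated: d(A,QR)=45, d(J,QR)=75/2, d(K,QR)=39, d(QR,T)=33, d(QR,X)=41/2
step 2: merge (A,K) at d=12; branch lengths A→6, K→6; new cluster AK
  updated: d(AK,J)=47, d(AK,QR)=42, d(AK,T)=51, d(AK,X)=39
step 3: merge (T,X) at d=13; branch lengths T→13/2, X→13/2; new cluster TX
  updated: d(AK,TX)=45, d(J,TX)=59/2, d(QR,TX)=107/4
step 4: merge (QR,TX) at d=107/4; branch lengths QR→79/8, TX→55/8; new cluster QRTX
  updated: d(AK,QRTX)=87/2, d(J,QRTX)=67/2
step 5: merge (J,QRTX) at d=67/2; branch lengths J→67/4, QRTX→27/8; new cluster JQRTX
  updated: d(AK,JQRTX)=221/5
step 6: merge (AK,JQRTX) at d=221/5; branch lengths AK→161/10, JQRTX→107/20; new cluster AJKQRTX
final tree: ((A:6,K:6):161/10,(J:67/4,((Q:7/2,R:7/2):79/8,(T:13/2,X:13/2):55/8):27/8):107/20)
total length: 3613/40

3613/40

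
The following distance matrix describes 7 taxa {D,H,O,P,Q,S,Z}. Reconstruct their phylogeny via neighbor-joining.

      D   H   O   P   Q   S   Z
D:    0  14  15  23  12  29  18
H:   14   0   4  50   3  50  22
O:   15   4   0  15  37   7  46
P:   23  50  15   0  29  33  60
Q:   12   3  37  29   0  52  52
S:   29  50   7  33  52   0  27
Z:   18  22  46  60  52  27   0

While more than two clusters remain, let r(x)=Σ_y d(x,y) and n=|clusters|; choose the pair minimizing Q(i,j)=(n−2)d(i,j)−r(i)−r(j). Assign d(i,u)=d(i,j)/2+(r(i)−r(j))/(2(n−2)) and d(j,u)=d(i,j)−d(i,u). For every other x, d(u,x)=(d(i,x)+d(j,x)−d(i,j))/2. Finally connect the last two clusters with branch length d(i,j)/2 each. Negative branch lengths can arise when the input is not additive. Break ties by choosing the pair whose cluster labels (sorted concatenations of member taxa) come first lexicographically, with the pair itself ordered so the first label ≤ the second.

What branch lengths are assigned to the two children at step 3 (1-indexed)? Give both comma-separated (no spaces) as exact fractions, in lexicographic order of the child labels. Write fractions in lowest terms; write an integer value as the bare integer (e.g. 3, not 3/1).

-1/3,46/3

iteration 1: select H,Q (d=3, Q=-313); attach at lengths (-27/10, 57/10); label the merged cluster HQ
  updated: d(D,HQ)=23/2, d(HQ,O)=19, d(HQ,P)=38, d(HQ,S)=99/2, d(HQ,Z)=71/2
iteration 2: select S,Z (d=27, Q=-224); attach at lengths (67/8, 149/8); label the merged cluster SZ
  updated: d(D,SZ)=10, d(HQ,SZ)=29, d(O,SZ)=13, d(P,SZ)=33
iteration 3: select O,P (d=15, Q=-126); attach at lengths (-1/3, 46/3); label the merged cluster OP
  updated: d(D,OP)=23/2, d(HQ,OP)=21, d(OP,SZ)=31/2
iteration 4: select D,HQ (d=23/2, Q=-143/2); attach at lengths (-11/8, 103/8); label the merged cluster DHQ
  updated: d(DHQ,OP)=21/2, d(DHQ,SZ)=55/4
iteration 5: select DHQ,OP (d=21/2, Q=-159/4); attach at lengths (35/8, 49/8); label the merged cluster DHOPQ
  updated: d(DHOPQ,SZ)=75/8
iteration 6: select DHOPQ,SZ (d=75/8); attach at lengths (75/16, 75/16); label the merged cluster DHOPQSZ
final tree: (((D:-11/8,(H:-27/10,Q:57/10):103/8):35/8,(O:-1/3,P:46/3):49/8):75/16,(S:67/8,Z:149/8):75/16)
total length: 611/8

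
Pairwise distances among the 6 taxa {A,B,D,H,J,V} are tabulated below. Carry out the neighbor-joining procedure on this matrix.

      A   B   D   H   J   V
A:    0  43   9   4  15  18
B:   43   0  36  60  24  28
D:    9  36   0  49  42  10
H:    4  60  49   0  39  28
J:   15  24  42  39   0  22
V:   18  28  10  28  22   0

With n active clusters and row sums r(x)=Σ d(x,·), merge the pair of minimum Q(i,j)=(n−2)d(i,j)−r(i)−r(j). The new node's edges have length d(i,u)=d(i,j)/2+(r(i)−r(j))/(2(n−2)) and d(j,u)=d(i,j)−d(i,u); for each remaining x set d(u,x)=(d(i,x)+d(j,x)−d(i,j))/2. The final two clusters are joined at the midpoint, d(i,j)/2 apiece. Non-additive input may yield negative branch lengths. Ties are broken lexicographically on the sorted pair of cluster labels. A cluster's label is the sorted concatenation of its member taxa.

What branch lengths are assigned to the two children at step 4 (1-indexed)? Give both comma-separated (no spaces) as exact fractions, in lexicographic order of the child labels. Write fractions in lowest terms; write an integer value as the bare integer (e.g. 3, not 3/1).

35/8,10

iteration 1: select A,H (d=4, Q=-253); attach at lengths (-75/8, 107/8); label the merged cluster AH
  updated: d(AH,B)=99/2, d(AH,D)=27, d(AH,J)=25, d(AH,V)=21
iteration 2: select B,J (d=24, Q=-357/2); attach at lengths (193/12, 95/12); label the merged cluster BJ
  updated: d(AH,BJ)=101/4, d(BJ,D)=27, d(BJ,V)=13
iteration 3: select AH,BJ (d=101/4, Q=-88); attach at lengths (117/8, 85/8); label the merged cluster ABHJ
  updated: d(ABHJ,D)=115/8, d(ABHJ,V)=35/8
iteration 4: select ABHJ,D (d=115/8, Q=-115/4); attach at lengths (35/8, 10); label the merged cluster ABDHJ
  updated: d(ABDHJ,V)=0
iteration 5: select ABDHJ,V (d=0); attach at lengths (0, 0); label the merged cluster ABDHJV
final tree: ((((A:-75/8,H:107/8):117/8,(B:193/12,J:95/12):85/8):35/8,D:10):0,V:0)
total length: 541/8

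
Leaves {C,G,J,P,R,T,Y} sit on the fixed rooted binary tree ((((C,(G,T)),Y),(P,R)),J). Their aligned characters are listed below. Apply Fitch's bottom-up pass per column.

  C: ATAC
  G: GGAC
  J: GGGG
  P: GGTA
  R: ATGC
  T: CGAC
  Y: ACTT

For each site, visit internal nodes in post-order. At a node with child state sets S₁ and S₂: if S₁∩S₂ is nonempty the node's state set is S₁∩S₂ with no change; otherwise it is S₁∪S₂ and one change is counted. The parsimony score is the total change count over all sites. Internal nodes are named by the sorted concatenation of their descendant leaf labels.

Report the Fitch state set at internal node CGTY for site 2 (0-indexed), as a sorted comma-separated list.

A,T

[col 0] GT: children G:{G}, T:{C} ∪→ {C,G}; cost 1
[col 0] CGT: children C:{A}, GT:{C,G} ∪→ {A,C,G}; cost 1
[col 0] CGTY: children CGT:{A,C,G}, Y:{A} ∩→ {A}; cost 0
[col 0] PR: children P:{G}, R:{A} ∪→ {A,G}; cost 1
[col 0] CGPRTY: children CGTY:{A}, PR:{A,G} ∩→ {A}; cost 0
[col 0] CGJPRTY: children CGPRTY:{A}, J:{G} ∪→ {A,G}; cost 1
[col 1] GT: children G:{G}, T:{G} ∩→ {G}; cost 0
[col 1] CGT: children C:{T}, GT:{G} ∪→ {G,T}; cost 1
[col 1] CGTY: children CGT:{G,T}, Y:{C} ∪→ {C,G,T}; cost 1
[col 1] PR: children P:{G}, R:{T} ∪→ {G,T}; cost 1
[col 1] CGPRTY: children CGTY:{C,G,T}, PR:{G,T} ∩→ {G,T}; cost 0
[col 1] CGJPRTY: children CGPRTY:{G,T}, J:{G} ∩→ {G}; cost 0
[col 2] GT: children G:{A}, T:{A} ∩→ {A}; cost 0
[col 2] CGT: children C:{A}, GT:{A} ∩→ {A}; cost 0
[col 2] CGTY: children CGT:{A}, Y:{T} ∪→ {A,T}; cost 1
[col 2] PR: children P:{T}, R:{G} ∪→ {G,T}; cost 1
[col 2] CGPRTY: children CGTY:{A,T}, PR:{G,T} ∩→ {T}; cost 0
[col 2] CGJPRTY: children CGPRTY:{T}, J:{G} ∪→ {G,T}; cost 1
[col 3] GT: children G:{C}, T:{C} ∩→ {C}; cost 0
[col 3] CGT: children C:{C}, GT:{C} ∩→ {C}; cost 0
[col 3] CGTY: children CGT:{C}, Y:{T} ∪→ {C,T}; cost 1
[col 3] PR: children P:{A}, R:{C} ∪→ {A,C}; cost 1
[col 3] CGPRTY: children CGTY:{C,T}, PR:{A,C} ∩→ {C}; cost 0
[col 3] CGJPRTY: children CGPRTY:{C}, J:{G} ∪→ {C,G}; cost 1
per-site changes: [4, 3, 3, 3]; total = 13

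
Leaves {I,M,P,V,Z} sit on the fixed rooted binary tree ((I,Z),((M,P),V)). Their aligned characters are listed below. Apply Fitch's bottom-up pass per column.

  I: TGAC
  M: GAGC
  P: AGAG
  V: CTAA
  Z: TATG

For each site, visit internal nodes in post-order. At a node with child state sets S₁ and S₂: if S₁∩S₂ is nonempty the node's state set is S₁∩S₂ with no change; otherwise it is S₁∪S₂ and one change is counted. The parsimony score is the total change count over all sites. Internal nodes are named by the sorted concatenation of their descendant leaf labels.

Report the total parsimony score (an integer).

[col 0] IZ: children I:{T}, Z:{T} ∩→ {T}; cost 0
[col 0] MP: children M:{G}, P:{A} ∪→ {A,G}; cost 1
[col 0] MPV: children MP:{A,G}, V:{C} ∪→ {A,C,G}; cost 1
[col 0] IMPVZ: children IZ:{T}, MPV:{A,C,G} ∪→ {A,C,G,T}; cost 1
[col 1] IZ: children I:{G}, Z:{A} ∪→ {A,G}; cost 1
[col 1] MP: children M:{A}, P:{G} ∪→ {A,G}; cost 1
[col 1] MPV: children MP:{A,G}, V:{T} ∪→ {A,G,T}; cost 1
[col 1] IMPVZ: children IZ:{A,G}, MPV:{A,G,T} ∩→ {A,G}; cost 0
[col 2] IZ: children I:{A}, Z:{T} ∪→ {A,T}; cost 1
[col 2] MP: children M:{G}, P:{A} ∪→ {A,G}; cost 1
[col 2] MPV: children MP:{A,G}, V:{A} ∩→ {A}; cost 0
[col 2] IMPVZ: children IZ:{A,T}, MPV:{A} ∩→ {A}; cost 0
[col 3] IZ: children I:{C}, Z:{G} ∪→ {C,G}; cost 1
[col 3] MP: children M:{C}, P:{G} ∪→ {C,G}; cost 1
[col 3] MPV: children MP:{C,G}, V:{A} ∪→ {A,C,G}; cost 1
[col 3] IMPVZ: children IZ:{C,G}, MPV:{A,C,G} ∩→ {C,G}; cost 0
per-site changes: [3, 3, 2, 3]; total = 11

11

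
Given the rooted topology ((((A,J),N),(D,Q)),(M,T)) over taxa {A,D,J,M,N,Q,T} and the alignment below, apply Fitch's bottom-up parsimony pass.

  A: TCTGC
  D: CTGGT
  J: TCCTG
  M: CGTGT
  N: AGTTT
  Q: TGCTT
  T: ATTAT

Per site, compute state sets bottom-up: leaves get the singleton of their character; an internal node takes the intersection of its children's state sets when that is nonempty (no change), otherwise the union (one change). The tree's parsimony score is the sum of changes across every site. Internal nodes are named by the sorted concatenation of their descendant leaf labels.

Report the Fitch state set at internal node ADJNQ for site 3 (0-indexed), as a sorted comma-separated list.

[col 0] AJ: children A:{T}, J:{T} ∩→ {T}; cost 0
[col 0] AJN: children AJ:{T}, N:{A} ∪→ {A,T}; cost 1
[col 0] DQ: children D:{C}, Q:{T} ∪→ {C,T}; cost 1
[col 0] ADJNQ: children AJN:{A,T}, DQ:{C,T} ∩→ {T}; cost 0
[col 0] MT: children M:{C}, T:{A} ∪→ {A,C}; cost 1
[col 0] ADJMNQT: children ADJNQ:{T}, MT:{A,C} ∪→ {A,C,T}; cost 1
[col 1] AJ: children A:{C}, J:{C} ∩→ {C}; cost 0
[col 1] AJN: children AJ:{C}, N:{G} ∪→ {C,G}; cost 1
[col 1] DQ: children D:{T}, Q:{G} ∪→ {G,T}; cost 1
[col 1] ADJNQ: children AJN:{C,G}, DQ:{G,T} ∩→ {G}; cost 0
[col 1] MT: children M:{G}, T:{T} ∪→ {G,T}; cost 1
[col 1] ADJMNQT: children ADJNQ:{G}, MT:{G,T} ∩→ {G}; cost 0
[col 2] AJ: children A:{T}, J:{C} ∪→ {C,T}; cost 1
[col 2] AJN: children AJ:{C,T}, N:{T} ∩→ {T}; cost 0
[col 2] DQ: children D:{G}, Q:{C} ∪→ {C,G}; cost 1
[col 2] ADJNQ: children AJN:{T}, DQ:{C,G} ∪→ {C,G,T}; cost 1
[col 2] MT: children M:{T}, T:{T} ∩→ {T}; cost 0
[col 2] ADJMNQT: children ADJNQ:{C,G,T}, MT:{T} ∩→ {T}; cost 0
[col 3] AJ: children A:{G}, J:{T} ∪→ {G,T}; cost 1
[col 3] AJN: children AJ:{G,T}, N:{T} ∩→ {T}; cost 0
[col 3] DQ: children D:{G}, Q:{T} ∪→ {G,T}; cost 1
[col 3] ADJNQ: children AJN:{T}, DQ:{G,T} ∩→ {T}; cost 0
[col 3] MT: children M:{G}, T:{A} ∪→ {A,G}; cost 1
[col 3] ADJMNQT: children ADJNQ:{T}, MT:{A,G} ∪→ {A,G,T}; cost 1
[col 4] AJ: children A:{C}, J:{G} ∪→ {C,G}; cost 1
[col 4] AJN: children AJ:{C,G}, N:{T} ∪→ {C,G,T}; cost 1
[col 4] DQ: children D:{T}, Q:{T} ∩→ {T}; cost 0
[col 4] ADJNQ: children AJN:{C,G,T}, DQ:{T} ∩→ {T}; cost 0
[col 4] MT: children M:{T}, T:{T} ∩→ {T}; cost 0
[col 4] ADJMNQT: children ADJNQ:{T}, MT:{T} ∩→ {T}; cost 0
per-site changes: [4, 3, 3, 4, 2]; total = 16

T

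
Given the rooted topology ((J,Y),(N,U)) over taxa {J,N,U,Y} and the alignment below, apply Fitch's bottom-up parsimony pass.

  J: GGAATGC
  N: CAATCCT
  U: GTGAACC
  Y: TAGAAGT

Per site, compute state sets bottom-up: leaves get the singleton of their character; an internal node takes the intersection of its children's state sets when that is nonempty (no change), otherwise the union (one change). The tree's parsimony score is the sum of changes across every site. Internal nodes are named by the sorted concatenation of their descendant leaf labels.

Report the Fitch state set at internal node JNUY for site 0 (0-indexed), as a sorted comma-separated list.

G

JY@0: {G} ∪ {T} = {G,T} (union, +1)
NU@0: {C} ∪ {G} = {C,G} (union, +1)
JNUY@0: {G,T} ∩ {C,G} = {G} (intersection, +0)
JY@1: {G} ∪ {A} = {A,G} (union, +1)
NU@1: {A} ∪ {T} = {A,T} (union, +1)
JNUY@1: {A,G} ∩ {A,T} = {A} (intersection, +0)
JY@2: {A} ∪ {G} = {A,G} (union, +1)
NU@2: {A} ∪ {G} = {A,G} (union, +1)
JNUY@2: {A,G} ∩ {A,G} = {A,G} (intersection, +0)
JY@3: {A} ∩ {A} = {A} (intersection, +0)
NU@3: {T} ∪ {A} = {A,T} (union, +1)
JNUY@3: {A} ∩ {A,T} = {A} (intersection, +0)
JY@4: {T} ∪ {A} = {A,T} (union, +1)
NU@4: {C} ∪ {A} = {A,C} (union, +1)
JNUY@4: {A,T} ∩ {A,C} = {A} (intersection, +0)
JY@5: {G} ∩ {G} = {G} (intersection, +0)
NU@5: {C} ∩ {C} = {C} (intersection, +0)
JNUY@5: {G} ∪ {C} = {C,G} (union, +1)
JY@6: {C} ∪ {T} = {C,T} (union, +1)
NU@6: {T} ∪ {C} = {C,T} (union, +1)
JNUY@6: {C,T} ∩ {C,T} = {C,T} (intersection, +0)
per-site changes: [2, 2, 2, 1, 2, 1, 2]; total = 12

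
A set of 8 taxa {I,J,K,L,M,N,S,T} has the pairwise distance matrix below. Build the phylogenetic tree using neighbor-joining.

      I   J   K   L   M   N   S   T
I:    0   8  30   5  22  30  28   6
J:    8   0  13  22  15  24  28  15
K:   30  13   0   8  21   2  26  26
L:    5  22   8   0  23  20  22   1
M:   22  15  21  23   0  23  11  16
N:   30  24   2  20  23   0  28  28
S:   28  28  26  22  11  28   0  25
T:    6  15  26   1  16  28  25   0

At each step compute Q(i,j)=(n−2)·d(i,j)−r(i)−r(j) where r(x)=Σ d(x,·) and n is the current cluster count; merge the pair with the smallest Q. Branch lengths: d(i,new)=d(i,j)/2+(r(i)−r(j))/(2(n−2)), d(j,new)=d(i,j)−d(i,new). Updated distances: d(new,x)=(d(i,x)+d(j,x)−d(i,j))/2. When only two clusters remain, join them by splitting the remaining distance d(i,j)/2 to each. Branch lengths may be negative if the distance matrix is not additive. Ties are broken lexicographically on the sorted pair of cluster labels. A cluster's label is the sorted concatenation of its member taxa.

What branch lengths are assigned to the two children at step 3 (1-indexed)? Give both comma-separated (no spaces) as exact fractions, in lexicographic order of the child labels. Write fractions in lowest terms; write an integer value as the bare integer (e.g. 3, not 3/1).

1. join K+N (d=2, Q=-269) ⇒ KN; edges |K|=-17/12, |N|=41/12
  updated: d(I,KN)=29, d(J,KN)=35/2, d(KN,L)=13, d(KN,M)=21, d(KN,S)=26, d(KN,T)=26
2. join M+S (d=11, Q=-193) ⇒ MS; edges |M|=23/10, |S|=87/10
  updated: d(I,MS)=39/2, d(J,MS)=16, d(KN,MS)=18, d(L,MS)=17, d(MS,T)=15
3. join KN+MS (d=18, Q=-117) ⇒ KMNS; edges |KN|=45/4, |MS|=27/4
  updated: d(I,KMNS)=61/4, d(J,KMNS)=31/4, d(KMNS,L)=6, d(KMNS,T)=23/2
4. join J+KMNS (d=31/4, Q=-70) ⇒ JKMNS; edges |J|=71/12, |KMNS|=11/6
  updated: d(I,JKMNS)=31/4, d(JKMNS,L)=81/8, d(JKMNS,T)=75/8
5. join I+JKMNS (d=31/4, Q=-61/2) ⇒ IJKMNS; edges |I|=7/4, |JKMNS|=6
  updated: d(IJKMNS,L)=59/16, d(IJKMNS,T)=61/16
6. join IJKMNS+L (d=59/16, Q=-17/2) ⇒ IJKLMNS; edges |IJKMNS|=13/4, |L|=7/16
  updated: d(IJKLMNS,T)=9/16
7. join IJKLMNS+T (d=9/16) ⇒ IJKLMNST; edges |IJKLMNS|=9/32, |T|=9/32
final tree: (((I:7/4,(J:71/12,((K:-17/12,N:41/12):45/4,(M:23/10,S:87/10):27/4):11/6):6):13/4,L:7/16):9/32,T:9/32)
total length: 203/4

45/4,27/4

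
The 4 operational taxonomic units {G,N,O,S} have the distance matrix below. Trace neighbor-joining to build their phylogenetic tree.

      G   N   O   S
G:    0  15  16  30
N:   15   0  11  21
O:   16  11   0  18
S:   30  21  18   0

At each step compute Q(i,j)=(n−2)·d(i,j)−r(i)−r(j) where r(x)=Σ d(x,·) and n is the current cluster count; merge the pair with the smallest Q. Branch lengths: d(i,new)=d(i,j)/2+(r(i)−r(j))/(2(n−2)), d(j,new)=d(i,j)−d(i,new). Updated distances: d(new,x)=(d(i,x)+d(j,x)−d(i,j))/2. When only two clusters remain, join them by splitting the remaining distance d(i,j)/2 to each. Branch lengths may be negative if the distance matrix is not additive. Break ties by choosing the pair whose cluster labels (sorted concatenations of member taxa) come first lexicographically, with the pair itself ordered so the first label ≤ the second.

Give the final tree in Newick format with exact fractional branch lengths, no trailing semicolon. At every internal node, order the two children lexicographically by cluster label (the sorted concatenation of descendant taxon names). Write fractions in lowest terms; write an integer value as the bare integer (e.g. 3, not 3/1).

step 1: merge (G,N) at d=15, Q=-78; branch lengths G→11, N→4; new cluster GN
  updated: d(GN,O)=6, d(GN,S)=18
step 2: merge (GN,O) at d=6, Q=-42; branch lengths GN→3, O→3; new cluster GNO
  updated: d(GNO,S)=15
step 3: merge (GNO,S) at d=15; branch lengths GNO→15/2, S→15/2; new cluster GNOS
final tree: (((G:11,N:4):3,O:3):15/2,S:15/2)
total length: 36

(((G:11,N:4):3,O:3):15/2,S:15/2)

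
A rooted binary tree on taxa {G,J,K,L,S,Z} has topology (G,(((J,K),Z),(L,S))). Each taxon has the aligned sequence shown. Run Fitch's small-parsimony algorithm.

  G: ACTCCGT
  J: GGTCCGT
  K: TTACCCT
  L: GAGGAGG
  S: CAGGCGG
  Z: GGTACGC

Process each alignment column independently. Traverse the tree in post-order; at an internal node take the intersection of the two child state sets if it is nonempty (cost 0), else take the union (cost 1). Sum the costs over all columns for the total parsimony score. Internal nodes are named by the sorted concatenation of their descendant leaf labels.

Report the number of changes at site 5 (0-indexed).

1

site 0, node JK: J={G} ∪ K={T} → {G,T} (+1)
site 0, node JKZ: JK={G,T} ∩ Z={G} → {G} (+0)
site 0, node LS: L={G} ∪ S={C} → {C,G} (+1)
site 0, node JKLSZ: JKZ={G} ∩ LS={C,G} → {G} (+0)
site 0, node GJKLSZ: G={A} ∪ JKLSZ={G} → {A,G} (+1)
site 1, node JK: J={G} ∪ K={T} → {G,T} (+1)
site 1, node JKZ: JK={G,T} ∩ Z={G} → {G} (+0)
site 1, node LS: L={A} ∩ S={A} → {A} (+0)
site 1, node JKLSZ: JKZ={G} ∪ LS={A} → {A,G} (+1)
site 1, node GJKLSZ: G={C} ∪ JKLSZ={A,G} → {A,C,G} (+1)
site 2, node JK: J={T} ∪ K={A} → {A,T} (+1)
site 2, node JKZ: JK={A,T} ∩ Z={T} → {T} (+0)
site 2, node LS: L={G} ∩ S={G} → {G} (+0)
site 2, node JKLSZ: JKZ={T} ∪ LS={G} → {G,T} (+1)
site 2, node GJKLSZ: G={T} ∩ JKLSZ={G,T} → {T} (+0)
site 3, node JK: J={C} ∩ K={C} → {C} (+0)
site 3, node JKZ: JK={C} ∪ Z={A} → {A,C} (+1)
site 3, node LS: L={G} ∩ S={G} → {G} (+0)
site 3, node JKLSZ: JKZ={A,C} ∪ LS={G} → {A,C,G} (+1)
site 3, node GJKLSZ: G={C} ∩ JKLSZ={A,C,G} → {C} (+0)
site 4, node JK: J={C} ∩ K={C} → {C} (+0)
site 4, node JKZ: JK={C} ∩ Z={C} → {C} (+0)
site 4, node LS: L={A} ∪ S={C} → {A,C} (+1)
site 4, node JKLSZ: JKZ={C} ∩ LS={A,C} → {C} (+0)
site 4, node GJKLSZ: G={C} ∩ JKLSZ={C} → {C} (+0)
site 5, node JK: J={G} ∪ K={C} → {C,G} (+1)
site 5, node JKZ: JK={C,G} ∩ Z={G} → {G} (+0)
site 5, node LS: L={G} ∩ S={G} → {G} (+0)
site 5, node JKLSZ: JKZ={G} ∩ LS={G} → {G} (+0)
site 5, node GJKLSZ: G={G} ∩ JKLSZ={G} → {G} (+0)
site 6, node JK: J={T} ∩ K={T} → {T} (+0)
site 6, node JKZ: JK={T} ∪ Z={C} → {C,T} (+1)
site 6, node LS: L={G} ∩ S={G} → {G} (+0)
site 6, node JKLSZ: JKZ={C,T} ∪ LS={G} → {C,G,T} (+1)
site 6, node GJKLSZ: G={T} ∩ JKLSZ={C,G,T} → {T} (+0)
per-site changes: [3, 3, 2, 2, 1, 1, 2]; total = 14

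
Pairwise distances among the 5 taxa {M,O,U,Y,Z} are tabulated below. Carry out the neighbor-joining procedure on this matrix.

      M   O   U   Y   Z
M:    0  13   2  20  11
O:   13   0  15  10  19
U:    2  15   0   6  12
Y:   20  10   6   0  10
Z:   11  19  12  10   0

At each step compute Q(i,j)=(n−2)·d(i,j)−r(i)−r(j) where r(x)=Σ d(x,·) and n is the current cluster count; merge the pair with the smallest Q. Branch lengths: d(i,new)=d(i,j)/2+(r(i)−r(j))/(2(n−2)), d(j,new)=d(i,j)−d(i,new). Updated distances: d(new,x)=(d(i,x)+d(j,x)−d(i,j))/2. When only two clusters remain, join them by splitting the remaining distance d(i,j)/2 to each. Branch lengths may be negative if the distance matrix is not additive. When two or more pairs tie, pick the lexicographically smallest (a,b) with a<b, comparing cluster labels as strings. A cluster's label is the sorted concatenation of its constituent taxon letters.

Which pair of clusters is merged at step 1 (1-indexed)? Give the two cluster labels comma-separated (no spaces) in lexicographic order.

step 1: merge (M,U) at d=2, Q=-75; branch lengths M→17/6, U→-5/6; new cluster MU
  updated: d(MU,O)=13, d(MU,Y)=12, d(MU,Z)=21/2
step 2: merge (MU,Z) at d=21/2, Q=-54; branch lengths MU→17/4, Z→25/4; new cluster MUZ
  updated: d(MUZ,O)=43/4, d(MUZ,Y)=23/4
step 3: merge (MUZ,O) at d=43/4, Q=-53/2; branch lengths MUZ→13/4, O→15/2; new cluster MOUZ
  updated: d(MOUZ,Y)=5/2
step 4: merge (MOUZ,Y) at d=5/2; branch lengths MOUZ→5/4, Y→5/4; new cluster MOUYZ
final tree: ((((M:17/6,U:-5/6):17/4,Z:25/4):13/4,O:15/2):5/4,Y:5/4)
total length: 103/4

M,U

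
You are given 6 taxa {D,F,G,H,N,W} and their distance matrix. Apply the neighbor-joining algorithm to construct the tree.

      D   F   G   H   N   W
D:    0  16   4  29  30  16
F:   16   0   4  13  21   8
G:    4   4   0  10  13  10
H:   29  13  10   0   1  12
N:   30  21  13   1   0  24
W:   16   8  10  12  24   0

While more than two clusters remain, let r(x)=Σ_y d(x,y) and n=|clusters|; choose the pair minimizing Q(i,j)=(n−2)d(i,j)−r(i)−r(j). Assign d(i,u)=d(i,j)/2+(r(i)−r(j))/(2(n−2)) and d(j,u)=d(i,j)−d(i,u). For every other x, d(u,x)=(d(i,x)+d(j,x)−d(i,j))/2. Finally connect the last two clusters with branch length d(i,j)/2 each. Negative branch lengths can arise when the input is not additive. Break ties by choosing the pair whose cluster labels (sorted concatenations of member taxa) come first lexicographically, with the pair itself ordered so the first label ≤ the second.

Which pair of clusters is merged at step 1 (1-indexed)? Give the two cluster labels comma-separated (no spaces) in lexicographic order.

H,N

iteration 1: select H,N (d=1, Q=-150); attach at lengths (-5/2, 7/2); label the merged cluster HN
  updated: d(D,HN)=29, d(F,HN)=33/2, d(G,HN)=11, d(HN,W)=35/2
iteration 2: select D,G (d=4, Q=-82); attach at lengths (8, -4); label the merged cluster DG
  updated: d(DG,F)=8, d(DG,HN)=18, d(DG,W)=11
iteration 3: select DG,F (d=8, Q=-107/2); attach at lengths (41/8, 23/8); label the merged cluster DFG
  updated: d(DFG,HN)=53/4, d(DFG,W)=11/2
iteration 4: select DFG,HN (d=53/4, Q=-145/4); attach at lengths (5/8, 101/8); label the merged cluster DFGHN
  updated: d(DFGHN,W)=39/8
iteration 5: select DFGHN,W (d=39/8); attach at lengths (39/16, 39/16); label the merged cluster DFGHNW
final tree: ((((D:8,G:-4):41/8,F:23/8):5/8,(H:-5/2,N:7/2):101/8):39/16,W:39/16)
total length: 249/8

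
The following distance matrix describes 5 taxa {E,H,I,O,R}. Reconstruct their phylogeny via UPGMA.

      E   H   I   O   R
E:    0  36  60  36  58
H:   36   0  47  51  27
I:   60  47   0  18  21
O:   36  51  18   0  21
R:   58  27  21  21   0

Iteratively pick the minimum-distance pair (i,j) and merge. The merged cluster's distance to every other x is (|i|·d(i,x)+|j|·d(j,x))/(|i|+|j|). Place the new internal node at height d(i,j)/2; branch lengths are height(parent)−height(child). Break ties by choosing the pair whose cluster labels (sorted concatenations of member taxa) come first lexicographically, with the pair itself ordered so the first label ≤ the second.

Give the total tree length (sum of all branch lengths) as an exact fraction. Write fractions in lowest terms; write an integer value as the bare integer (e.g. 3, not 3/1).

84

step 1: merge (I,O) at d=18; branch lengths I→9, O→9; new cluster IO
  updated: d(E,IO)=48, d(H,IO)=49, d(IO,R)=21
step 2: merge (IO,R) at d=21; branch lengths IO→3/2, R→21/2; new cluster IOR
  updated: d(E,IOR)=154/3, d(H,IOR)=125/3
step 3: merge (E,H) at d=36; branch lengths E→18, H→18; new cluster EH
  updated: d(EH,IOR)=93/2
step 4: merge (EH,IOR) at d=93/2; branch lengths EH→21/4, IOR→51/4; new cluster EHIOR
final tree: ((E:18,H:18):21/4,((I:9,O:9):3/2,R:21/2):51/4)
total length: 84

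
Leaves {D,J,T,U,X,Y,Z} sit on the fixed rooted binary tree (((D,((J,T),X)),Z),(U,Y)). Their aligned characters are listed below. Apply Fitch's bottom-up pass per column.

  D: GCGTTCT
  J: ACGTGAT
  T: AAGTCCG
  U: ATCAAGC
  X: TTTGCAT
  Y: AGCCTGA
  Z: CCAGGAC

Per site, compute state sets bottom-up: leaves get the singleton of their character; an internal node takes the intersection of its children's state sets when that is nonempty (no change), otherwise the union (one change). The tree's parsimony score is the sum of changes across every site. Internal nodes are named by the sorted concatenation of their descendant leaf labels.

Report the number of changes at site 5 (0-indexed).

3

JT@0: {A} ∩ {A} = {A} (intersection, +0)
JTX@0: {A} ∪ {T} = {A,T} (union, +1)
DJTX@0: {G} ∪ {A,T} = {A,G,T} (union, +1)
DJTXZ@0: {A,G,T} ∪ {C} = {A,C,G,T} (union, +1)
UY@0: {A} ∩ {A} = {A} (intersection, +0)
DJTUXYZ@0: {A,C,G,T} ∩ {A} = {A} (intersection, +0)
JT@1: {C} ∪ {A} = {A,C} (union, +1)
JTX@1: {A,C} ∪ {T} = {A,C,T} (union, +1)
DJTX@1: {C} ∩ {A,C,T} = {C} (intersection, +0)
DJTXZ@1: {C} ∩ {C} = {C} (intersection, +0)
UY@1: {T} ∪ {G} = {G,T} (union, +1)
DJTUXYZ@1: {C} ∪ {G,T} = {C,G,T} (union, +1)
JT@2: {G} ∩ {G} = {G} (intersection, +0)
JTX@2: {G} ∪ {T} = {G,T} (union, +1)
DJTX@2: {G} ∩ {G,T} = {G} (intersection, +0)
DJTXZ@2: {G} ∪ {A} = {A,G} (union, +1)
UY@2: {C} ∩ {C} = {C} (intersection, +0)
DJTUXYZ@2: {A,G} ∪ {C} = {A,C,G} (union, +1)
JT@3: {T} ∩ {T} = {T} (intersection, +0)
JTX@3: {T} ∪ {G} = {G,T} (union, +1)
DJTX@3: {T} ∩ {G,T} = {T} (intersection, +0)
DJTXZ@3: {T} ∪ {G} = {G,T} (union, +1)
UY@3: {A} ∪ {C} = {A,C} (union, +1)
DJTUXYZ@3: {G,T} ∪ {A,C} = {A,C,G,T} (union, +1)
JT@4: {G} ∪ {C} = {C,G} (union, +1)
JTX@4: {C,G} ∩ {C} = {C} (intersection, +0)
DJTX@4: {T} ∪ {C} = {C,T} (union, +1)
DJTXZ@4: {C,T} ∪ {G} = {C,G,T} (union, +1)
UY@4: {A} ∪ {T} = {A,T} (union, +1)
DJTUXYZ@4: {C,G,T} ∩ {A,T} = {T} (intersection, +0)
JT@5: {A} ∪ {C} = {A,C} (union, +1)
JTX@5: {A,C} ∩ {A} = {A} (intersection, +0)
DJTX@5: {C} ∪ {A} = {A,C} (union, +1)
DJTXZ@5: {A,C} ∩ {A} = {A} (intersection, +0)
UY@5: {G} ∩ {G} = {G} (intersection, +0)
DJTUXYZ@5: {A} ∪ {G} = {A,G} (union, +1)
JT@6: {T} ∪ {G} = {G,T} (union, +1)
JTX@6: {G,T} ∩ {T} = {T} (intersection, +0)
DJTX@6: {T} ∩ {T} = {T} (intersection, +0)
DJTXZ@6: {T} ∪ {C} = {C,T} (union, +1)
UY@6: {C} ∪ {A} = {A,C} (union, +1)
DJTUXYZ@6: {C,T} ∩ {A,C} = {C} (intersection, +0)
per-site changes: [3, 4, 3, 4, 4, 3, 3]; total = 24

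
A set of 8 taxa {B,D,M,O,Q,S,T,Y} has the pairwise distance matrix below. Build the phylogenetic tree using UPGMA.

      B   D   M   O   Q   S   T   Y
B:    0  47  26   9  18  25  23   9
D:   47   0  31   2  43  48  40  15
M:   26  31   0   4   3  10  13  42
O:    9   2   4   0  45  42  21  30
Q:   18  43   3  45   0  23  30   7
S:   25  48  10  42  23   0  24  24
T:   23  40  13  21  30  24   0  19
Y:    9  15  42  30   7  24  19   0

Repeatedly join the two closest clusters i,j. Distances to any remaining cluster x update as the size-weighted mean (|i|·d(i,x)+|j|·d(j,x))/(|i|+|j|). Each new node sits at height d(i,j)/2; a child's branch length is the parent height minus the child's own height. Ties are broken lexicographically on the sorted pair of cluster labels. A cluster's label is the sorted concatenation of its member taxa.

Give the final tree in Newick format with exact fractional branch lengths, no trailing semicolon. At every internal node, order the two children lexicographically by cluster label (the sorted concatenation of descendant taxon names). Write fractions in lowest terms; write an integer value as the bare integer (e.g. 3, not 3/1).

step 1: merge (D,O) at d=2; branch lengths D→1, O→1; new cluster DO
  updated: d(B,DO)=28, d(DO,M)=35/2, d(DO,Q)=44, d(DO,S)=45, d(DO,T)=61/2, d(DO,Y)=45/2
step 2: merge (M,Q) at d=3; branch lengths M→3/2, Q→3/2; new cluster MQ
  updated: d(B,MQ)=22, d(DO,MQ)=123/4, d(MQ,S)=33/2, d(MQ,T)=43/2, d(MQ,Y)=49/2
step 3: merge (B,Y) at d=9; branch lengths B→9/2, Y→9/2; new cluster BY
  updated: d(BY,DO)=101/4, d(BY,MQ)=93/4, d(BY,S)=49/2, d(BY,T)=21
step 4: merge (MQ,S) at d=33/2; branch lengths MQ→27/4, S→33/4; new cluster MQS
  updated: d(BY,MQS)=71/3, d(DO,MQS)=71/2, d(MQS,T)=67/3
step 5: merge (BY,T) at d=21; branch lengths BY→6, T→21/2; new cluster BTY
  updated: d(BTY,DO)=27, d(BTY,MQS)=209/9
step 6: merge (BTY,MQS) at d=209/9; branch lengths BTY→10/9, MQS→121/36; new cluster BMQSTY
  updated: d(BMQSTY,DO)=125/4
step 7: merge (BMQSTY,DO) at d=125/4; branch lengths BMQSTY→289/72, DO→117/8; new cluster BDMOQSTY
final tree: ((((B:9/2,Y:9/2):6,T:21/2):10/9,((M:3/2,Q:3/2):27/4,S:33/4):121/36):289/72,(D:1,O:1):117/8)
total length: 1235/18

((((B:9/2,Y:9/2):6,T:21/2):10/9,((M:3/2,Q:3/2):27/4,S:33/4):121/36):289/72,(D:1,O:1):117/8)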